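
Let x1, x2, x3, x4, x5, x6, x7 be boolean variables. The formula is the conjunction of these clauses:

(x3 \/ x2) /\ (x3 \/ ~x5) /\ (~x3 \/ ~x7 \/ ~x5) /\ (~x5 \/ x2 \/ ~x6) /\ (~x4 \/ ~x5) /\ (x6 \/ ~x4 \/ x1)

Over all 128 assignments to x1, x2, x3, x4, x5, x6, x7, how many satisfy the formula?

Split on x5, then x3.
  x5=1, x3=1: x1 free; 3 ways for (x2,x4,x6,x7) × 2^1 = 6.
  x5=1, x3=0: a clause becomes empty — 0.
  x5=0, x3=1: x2, x7 free; 7 ways for (x1,x4,x6) × 2^2 = 28.
  x5=0, x3=0: x7 free; 7 ways for (x1,x2,x4,x6) × 2^1 = 14.
Total: 6 + 0 + 28 + 14 = 48.

48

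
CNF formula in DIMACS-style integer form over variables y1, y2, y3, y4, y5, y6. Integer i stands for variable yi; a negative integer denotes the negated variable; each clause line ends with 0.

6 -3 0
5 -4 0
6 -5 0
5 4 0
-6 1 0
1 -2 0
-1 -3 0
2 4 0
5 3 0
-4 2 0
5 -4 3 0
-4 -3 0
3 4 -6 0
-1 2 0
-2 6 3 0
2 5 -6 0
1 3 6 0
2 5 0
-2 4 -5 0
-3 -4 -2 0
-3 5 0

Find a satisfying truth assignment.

y1 = True, y2 = True, y3 = False, y4 = True, y5 = True, y6 = True

Branch on y1: take y1 = True.
  then y3 is forced to False.
  then y5 is forced to True.
  then y6 is forced to True.
  then y4 is forced to True.
  then y2 is forced to True.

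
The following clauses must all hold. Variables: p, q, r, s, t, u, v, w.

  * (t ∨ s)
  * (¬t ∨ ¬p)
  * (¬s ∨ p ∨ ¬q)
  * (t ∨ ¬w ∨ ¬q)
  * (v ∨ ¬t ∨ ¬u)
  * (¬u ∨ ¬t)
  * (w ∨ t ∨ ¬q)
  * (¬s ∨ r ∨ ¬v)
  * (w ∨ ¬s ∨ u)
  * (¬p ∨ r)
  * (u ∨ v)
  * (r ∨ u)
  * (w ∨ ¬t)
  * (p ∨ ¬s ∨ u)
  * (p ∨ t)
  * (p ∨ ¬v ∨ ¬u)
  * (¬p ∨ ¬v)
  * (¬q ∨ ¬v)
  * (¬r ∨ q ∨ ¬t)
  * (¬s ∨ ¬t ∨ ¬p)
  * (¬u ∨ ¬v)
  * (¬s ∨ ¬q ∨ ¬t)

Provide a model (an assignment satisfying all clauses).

p=True  q=False  r=True  s=True  t=False  u=True  v=False  w=False

Try p = True.
  then t is forced to False.
  then s is forced to True.
  then r is forced to True.
  then v is forced to False.
  then u is forced to True.
For the remaining variables, q = False, w = False works.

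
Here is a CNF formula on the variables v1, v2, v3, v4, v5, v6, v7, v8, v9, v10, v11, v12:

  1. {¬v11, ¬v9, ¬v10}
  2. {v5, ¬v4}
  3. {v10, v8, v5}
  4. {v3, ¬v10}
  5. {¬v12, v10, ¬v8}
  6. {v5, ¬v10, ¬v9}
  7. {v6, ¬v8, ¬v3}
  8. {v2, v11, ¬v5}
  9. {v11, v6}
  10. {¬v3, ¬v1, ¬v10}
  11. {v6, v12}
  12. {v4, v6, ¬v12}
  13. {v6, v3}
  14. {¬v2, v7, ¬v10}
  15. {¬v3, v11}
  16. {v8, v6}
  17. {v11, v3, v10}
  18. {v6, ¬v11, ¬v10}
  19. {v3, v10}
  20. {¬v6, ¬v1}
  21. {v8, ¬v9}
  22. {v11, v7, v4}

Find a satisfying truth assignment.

v1=0  v2=0  v3=1  v4=0  v5=1  v6=1  v7=0  v8=0  v9=0  v10=1  v11=1  v12=0

Pure literal: v1 appears only negated; assign v1 = False.
v9 occurs only negated in the remaining clauses — set v9 = False.
Set v2 = False and propagate.
For the remaining variables, v3 = True, v4 = False, v5 = True, v6 = True, v7 = False, v8 = False, v10 = True, v11 = True, v12 = False works.
Check each clause:
  1. {¬v11, ¬v9, ¬v10} — ¬v9 is true.
  2. {v5, ¬v4} — ¬v4 is true.
  3. {v8, v10, v5} — v10 is true.
  4. {¬v10, v3} — v3 is true.
  5. {¬v12, ¬v8, v10} — ¬v8 is true.
  6. {¬v9, ¬v10, v5} — v5 is true.
  7. {¬v8, ¬v3, v6} — ¬v8 is true.
  8. {¬v5, v11, v2} — v11 is true.
  9. {v11, v6} — v11 is true.
  10. {¬v1, ¬v10, ¬v3} — ¬v1 is true.
  11. {v6, v12} — v6 is true.
  12. {v4, v6, ¬v12} — ¬v12 is true.
  13. {v6, v3} — v3 is true.
  14. {¬v2, ¬v10, v7} — ¬v2 is true.
  15. {¬v3, v11} — v11 is true.
  16. {v6, v8} — v6 is true.
  17. {v10, v3, v11} — v11 is true.
  18. {v6, ¬v11, ¬v10} — v6 is true.
  19. {v10, v3} — v10 is true.
  20. {¬v6, ¬v1} — ¬v1 is true.
  21. {v8, ¬v9} — ¬v9 is true.
  22. {v4, v11, v7} — v11 is true.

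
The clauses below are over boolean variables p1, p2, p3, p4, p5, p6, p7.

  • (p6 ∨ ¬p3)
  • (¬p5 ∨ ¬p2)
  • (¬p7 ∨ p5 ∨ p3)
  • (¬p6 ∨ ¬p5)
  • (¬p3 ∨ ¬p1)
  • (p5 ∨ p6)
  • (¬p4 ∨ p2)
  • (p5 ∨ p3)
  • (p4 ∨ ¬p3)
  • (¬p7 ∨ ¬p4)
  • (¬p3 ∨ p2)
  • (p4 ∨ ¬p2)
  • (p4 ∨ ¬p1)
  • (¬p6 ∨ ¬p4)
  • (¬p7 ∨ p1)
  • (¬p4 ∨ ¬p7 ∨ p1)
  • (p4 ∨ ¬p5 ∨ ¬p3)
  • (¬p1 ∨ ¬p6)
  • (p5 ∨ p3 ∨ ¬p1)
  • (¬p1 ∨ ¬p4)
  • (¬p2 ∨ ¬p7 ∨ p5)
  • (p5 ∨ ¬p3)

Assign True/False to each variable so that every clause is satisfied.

p1=F, p2=F, p3=F, p4=F, p5=T, p6=F, p7=F

p7 occurs only negated in the remaining clauses — set p7 = False.
Set p1 = False and propagate.
For the remaining variables, p2 = False, p3 = False, p4 = False, p5 = True, p6 = False works.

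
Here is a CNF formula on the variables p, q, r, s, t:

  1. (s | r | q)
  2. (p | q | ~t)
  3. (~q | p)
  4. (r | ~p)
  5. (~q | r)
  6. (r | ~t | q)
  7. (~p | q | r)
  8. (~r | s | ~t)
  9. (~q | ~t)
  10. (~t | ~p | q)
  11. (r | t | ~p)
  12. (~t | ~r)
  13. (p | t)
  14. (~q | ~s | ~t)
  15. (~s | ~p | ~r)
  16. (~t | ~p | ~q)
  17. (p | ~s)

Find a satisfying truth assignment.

p=1, q=0, r=1, s=0, t=0

Branch on p: take p = True.
  then r is forced to True.
  then t is forced to False.
  then s is forced to False.
q is now unconstrained; take q = False.
Every clause has at least one true literal under this assignment.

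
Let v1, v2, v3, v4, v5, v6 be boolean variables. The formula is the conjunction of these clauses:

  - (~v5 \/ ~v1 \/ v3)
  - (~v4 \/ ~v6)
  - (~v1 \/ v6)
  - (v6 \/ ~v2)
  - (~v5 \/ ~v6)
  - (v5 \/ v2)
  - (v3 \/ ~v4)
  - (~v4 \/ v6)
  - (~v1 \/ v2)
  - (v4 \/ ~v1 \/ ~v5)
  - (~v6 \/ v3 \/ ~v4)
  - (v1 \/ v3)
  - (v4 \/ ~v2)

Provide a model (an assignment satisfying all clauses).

Pure literal: v3 appears only positively; assign v3 = True.
Set v1 = False and propagate.
The remaining clauses are satisfied by v2 = False, v4 = False, v5 = True, v6 = False.
Check each clause:
  1. (~v5 \/ ~v1 \/ v3) — v3 is true.
  2. (~v6 \/ ~v4) — ~v6 is true.
  3. (~v1 \/ v6) — ~v1 is true.
  4. (~v2 \/ v6) — ~v2 is true.
  5. (~v6 \/ ~v5) — ~v6 is true.
  6. (v5 \/ v2) — v5 is true.
  7. (~v4 \/ v3) — v3 is true.
  8. (~v4 \/ v6) — ~v4 is true.
  9. (~v1 \/ v2) — ~v1 is true.
  10. (~v1 \/ v4 \/ ~v5) — ~v1 is true.
  11. (~v6 \/ ~v4 \/ v3) — ~v6 is true.
  12. (v1 \/ v3) — v3 is true.
  13. (v4 \/ ~v2) — ~v2 is true.

v1 = F, v2 = F, v3 = T, v4 = F, v5 = T, v6 = F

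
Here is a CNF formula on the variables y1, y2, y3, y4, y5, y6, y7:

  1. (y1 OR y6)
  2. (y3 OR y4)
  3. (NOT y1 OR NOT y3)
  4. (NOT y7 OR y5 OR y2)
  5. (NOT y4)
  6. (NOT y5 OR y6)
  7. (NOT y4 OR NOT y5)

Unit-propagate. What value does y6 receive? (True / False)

(NOT y4) stands alone — y4 = False.
(y4 OR y3): since y4 = False, the clause reduces to (y3). y3 = True.
From (NOT y1 OR NOT y3) and y3 = True: y1 = False.
(y1 OR y6) with y1 = False leaves only y6, so y6 = True.

True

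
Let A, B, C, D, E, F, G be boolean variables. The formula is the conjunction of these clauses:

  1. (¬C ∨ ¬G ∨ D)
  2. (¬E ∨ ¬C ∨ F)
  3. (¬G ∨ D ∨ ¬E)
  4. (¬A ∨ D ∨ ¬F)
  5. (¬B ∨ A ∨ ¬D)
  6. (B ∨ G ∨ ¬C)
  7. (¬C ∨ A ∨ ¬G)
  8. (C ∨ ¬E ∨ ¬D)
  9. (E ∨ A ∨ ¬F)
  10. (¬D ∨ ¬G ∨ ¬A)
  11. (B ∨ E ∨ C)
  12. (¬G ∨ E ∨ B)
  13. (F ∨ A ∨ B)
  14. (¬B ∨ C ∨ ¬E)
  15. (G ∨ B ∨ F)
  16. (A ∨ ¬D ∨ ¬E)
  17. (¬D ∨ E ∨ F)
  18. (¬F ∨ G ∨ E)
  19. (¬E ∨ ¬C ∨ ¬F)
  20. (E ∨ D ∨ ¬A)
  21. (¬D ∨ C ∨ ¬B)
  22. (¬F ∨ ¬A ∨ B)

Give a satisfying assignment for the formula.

A=0, B=1, C=0, D=0, E=0, F=0, G=1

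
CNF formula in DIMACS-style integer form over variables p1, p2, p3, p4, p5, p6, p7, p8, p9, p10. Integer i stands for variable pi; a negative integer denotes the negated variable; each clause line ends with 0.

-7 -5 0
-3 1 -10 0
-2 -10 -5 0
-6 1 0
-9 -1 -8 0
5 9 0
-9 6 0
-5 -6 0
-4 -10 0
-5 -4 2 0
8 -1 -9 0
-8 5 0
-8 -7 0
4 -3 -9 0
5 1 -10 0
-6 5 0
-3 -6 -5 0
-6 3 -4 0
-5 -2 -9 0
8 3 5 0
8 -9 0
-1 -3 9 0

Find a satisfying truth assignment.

p1=False, p2=True, p3=True, p4=False, p5=True, p6=False, p7=False, p8=False, p9=False, p10=False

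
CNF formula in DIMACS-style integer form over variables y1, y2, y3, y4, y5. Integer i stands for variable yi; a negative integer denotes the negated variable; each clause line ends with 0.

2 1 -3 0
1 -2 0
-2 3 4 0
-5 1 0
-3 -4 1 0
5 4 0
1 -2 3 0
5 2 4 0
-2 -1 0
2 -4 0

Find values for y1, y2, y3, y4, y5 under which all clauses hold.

y1=T, y2=F, y3=T, y4=F, y5=T

Try y1 = True.
  then y2 is forced to False.
  then y4 is forced to False.
  then y5 is forced to True.
y3 is now unconstrained; take y3 = True.
Check each clause:
  1. (y1 \/ y2 \/ ~y3) — y1 is true.
  2. (~y2 \/ y1) — y1 is true.
  3. (~y2 \/ y4 \/ y3) — y3 is true.
  4. (y1 \/ ~y5) — y1 is true.
  5. (~y3 \/ y1 \/ ~y4) — y1 is true.
  6. (y5 \/ y4) — y5 is true.
  7. (y3 \/ y1 \/ ~y2) — y1 is true.
  8. (y5 \/ y4 \/ y2) — y5 is true.
  9. (~y2 \/ ~y1) — ~y2 is true.
  10. (~y4 \/ y2) — ~y4 is true.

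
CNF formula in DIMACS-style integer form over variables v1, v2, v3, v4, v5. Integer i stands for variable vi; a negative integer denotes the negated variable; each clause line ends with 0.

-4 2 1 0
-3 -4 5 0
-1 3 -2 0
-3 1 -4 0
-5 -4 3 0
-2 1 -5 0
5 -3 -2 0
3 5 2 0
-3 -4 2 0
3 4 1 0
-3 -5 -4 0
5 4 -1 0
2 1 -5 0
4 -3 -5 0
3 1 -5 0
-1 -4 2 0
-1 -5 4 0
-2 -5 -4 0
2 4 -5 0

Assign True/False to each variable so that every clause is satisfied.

v1=False, v2=False, v3=True, v4=False, v5=False

Check each clause:
  1. (v2 | ~v4 | v1) — ~v4 is true.
  2. (v5 | ~v3 | ~v4) — ~v4 is true.
  3. (~v2 | v3 | ~v1) — v3 is true.
  4. (~v3 | v1 | ~v4) — ~v4 is true.
  5. (~v4 | ~v5 | v3) — v3 is true.
  6. (~v5 | v1 | ~v2) — ~v5 is true.
  7. (~v2 | ~v3 | v5) — ~v2 is true.
  8. (v3 | v2 | v5) — v3 is true.
  9. (~v4 | v2 | ~v3) — ~v4 is true.
  10. (v3 | v4 | v1) — v3 is true.
  11. (~v3 | ~v5 | ~v4) — ~v5 is true.
  12. (v4 | ~v1 | v5) — ~v1 is true.
  13. (v1 | ~v5 | v2) — ~v5 is true.
  14. (~v5 | ~v3 | v4) — ~v5 is true.
  15. (v3 | ~v5 | v1) — v3 is true.
  16. (~v1 | v2 | ~v4) — ~v4 is true.
  17. (v4 | ~v5 | ~v1) — ~v5 is true.
  18. (~v4 | ~v5 | ~v2) — ~v5 is true.
  19. (v2 | v4 | ~v5) — ~v5 is true.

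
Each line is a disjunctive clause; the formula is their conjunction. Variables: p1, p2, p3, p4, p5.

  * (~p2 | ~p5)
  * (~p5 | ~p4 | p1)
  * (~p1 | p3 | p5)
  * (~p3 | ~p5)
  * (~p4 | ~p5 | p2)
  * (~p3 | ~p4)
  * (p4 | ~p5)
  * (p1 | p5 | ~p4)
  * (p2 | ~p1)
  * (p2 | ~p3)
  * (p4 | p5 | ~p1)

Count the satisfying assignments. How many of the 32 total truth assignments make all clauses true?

Satisfying assignments:
  p1=0 p2=0 p3=0 p4=0 p5=0
  p1=0 p2=1 p3=0 p4=0 p5=0
  p1=0 p2=1 p3=1 p4=0 p5=0
That's 3 in total.

3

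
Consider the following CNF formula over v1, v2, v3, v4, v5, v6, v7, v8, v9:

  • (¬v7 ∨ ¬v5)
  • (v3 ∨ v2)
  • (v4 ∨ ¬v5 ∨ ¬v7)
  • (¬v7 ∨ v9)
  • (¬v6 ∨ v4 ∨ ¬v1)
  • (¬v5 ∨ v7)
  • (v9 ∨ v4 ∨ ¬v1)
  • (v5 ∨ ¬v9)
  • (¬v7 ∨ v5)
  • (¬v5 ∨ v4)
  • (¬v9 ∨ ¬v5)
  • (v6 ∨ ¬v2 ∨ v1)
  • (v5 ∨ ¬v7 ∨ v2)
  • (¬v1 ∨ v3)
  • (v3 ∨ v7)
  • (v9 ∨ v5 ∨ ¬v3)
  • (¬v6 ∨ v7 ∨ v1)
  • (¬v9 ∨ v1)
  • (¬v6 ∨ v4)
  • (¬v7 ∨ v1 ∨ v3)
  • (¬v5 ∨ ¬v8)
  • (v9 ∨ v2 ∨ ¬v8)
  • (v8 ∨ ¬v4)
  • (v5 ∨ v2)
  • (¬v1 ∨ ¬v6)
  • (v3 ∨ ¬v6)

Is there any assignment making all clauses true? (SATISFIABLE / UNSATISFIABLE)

v5 = True:
  propagation gives v7=False; an empty clause results — contradiction.
v5 = False:
  propagation gives v9=False, v7=False, v3=True; an empty clause results — contradiction.
Every branch closes, so no satisfying assignment exists.

UNSATISFIABLE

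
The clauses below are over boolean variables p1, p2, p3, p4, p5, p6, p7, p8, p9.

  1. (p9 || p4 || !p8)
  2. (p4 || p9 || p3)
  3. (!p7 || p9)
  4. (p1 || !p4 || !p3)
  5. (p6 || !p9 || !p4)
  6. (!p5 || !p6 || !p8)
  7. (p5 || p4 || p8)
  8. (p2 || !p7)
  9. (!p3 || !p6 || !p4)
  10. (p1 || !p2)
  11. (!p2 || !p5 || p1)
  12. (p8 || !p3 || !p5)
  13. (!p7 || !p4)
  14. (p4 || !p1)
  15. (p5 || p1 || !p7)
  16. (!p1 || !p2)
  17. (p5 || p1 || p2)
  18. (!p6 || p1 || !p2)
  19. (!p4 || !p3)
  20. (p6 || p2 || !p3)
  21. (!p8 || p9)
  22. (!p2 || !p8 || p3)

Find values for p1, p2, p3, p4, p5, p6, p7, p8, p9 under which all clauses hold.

p1=False, p2=False, p3=False, p4=False, p5=True, p6=False, p7=False, p8=True, p9=True

p7 occurs only negated in the remaining clauses — set p7 = False.
Try p1 = False.
  then p2 is forced to False.
  then p5 is forced to True.
Set p3 = False and propagate.
Branch on p4: take p4 = False.
  then p9 is forced to True.
For the remaining variables, p6 = False, p8 = True works.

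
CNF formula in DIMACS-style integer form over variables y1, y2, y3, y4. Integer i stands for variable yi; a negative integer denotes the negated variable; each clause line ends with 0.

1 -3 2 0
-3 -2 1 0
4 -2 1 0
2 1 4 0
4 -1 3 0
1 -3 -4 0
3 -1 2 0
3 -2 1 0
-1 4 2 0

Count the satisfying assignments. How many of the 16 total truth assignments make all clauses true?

5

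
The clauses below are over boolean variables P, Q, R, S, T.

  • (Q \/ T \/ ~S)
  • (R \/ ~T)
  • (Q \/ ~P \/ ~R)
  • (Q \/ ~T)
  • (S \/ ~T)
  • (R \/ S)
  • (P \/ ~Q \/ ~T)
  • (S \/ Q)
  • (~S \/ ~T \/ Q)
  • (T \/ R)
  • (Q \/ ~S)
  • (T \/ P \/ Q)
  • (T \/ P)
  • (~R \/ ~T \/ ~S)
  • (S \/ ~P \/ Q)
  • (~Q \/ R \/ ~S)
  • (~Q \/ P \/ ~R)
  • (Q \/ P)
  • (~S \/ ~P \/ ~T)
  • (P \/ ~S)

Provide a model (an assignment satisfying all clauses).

P=T  Q=T  R=T  S=T  T=F

Check each clause:
  1. (Q \/ ~S \/ T) — Q is true.
  2. (~T \/ R) — R is true.
  3. (~P \/ Q \/ ~R) — Q is true.
  4. (Q \/ ~T) — Q is true.
  5. (~T \/ S) — ~T is true.
  6. (S \/ R) — R is true.
  7. (~Q \/ ~T \/ P) — P is true.
  8. (S \/ Q) — Q is true.
  9. (~T \/ Q \/ ~S) — Q is true.
  10. (T \/ R) — R is true.
  11. (~S \/ Q) — Q is true.
  12. (P \/ T \/ Q) — P is true.
  13. (P \/ T) — P is true.
  14. (~T \/ ~R \/ ~S) — ~T is true.
  15. (S \/ ~P \/ Q) — Q is true.
  16. (~S \/ ~Q \/ R) — R is true.
  17. (~Q \/ P \/ ~R) — P is true.
  18. (Q \/ P) — P is true.
  19. (~S \/ ~T \/ ~P) — ~T is true.
  20. (P \/ ~S) — P is true.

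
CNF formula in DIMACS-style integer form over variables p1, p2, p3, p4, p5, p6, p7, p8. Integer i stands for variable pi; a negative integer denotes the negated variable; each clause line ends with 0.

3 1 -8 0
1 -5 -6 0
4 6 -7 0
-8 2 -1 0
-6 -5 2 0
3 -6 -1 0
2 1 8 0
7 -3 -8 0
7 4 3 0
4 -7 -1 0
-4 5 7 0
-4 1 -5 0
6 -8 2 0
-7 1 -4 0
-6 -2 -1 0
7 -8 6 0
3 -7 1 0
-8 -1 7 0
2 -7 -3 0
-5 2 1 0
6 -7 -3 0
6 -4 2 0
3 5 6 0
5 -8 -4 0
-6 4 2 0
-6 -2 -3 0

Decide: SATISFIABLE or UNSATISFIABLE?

SATISFIABLE

Set p1 = True and propagate.
For the remaining variables, p2 = True, p3 = True, p4 = True, p5 = True, p6 = False, p7 = False, p8 = False works.
Every clause has at least one true literal under this assignment.
So p1=T, p2=T, p3=T, p4=T, p5=T, p6=F, p7=F, p8=F is a satisfying assignment.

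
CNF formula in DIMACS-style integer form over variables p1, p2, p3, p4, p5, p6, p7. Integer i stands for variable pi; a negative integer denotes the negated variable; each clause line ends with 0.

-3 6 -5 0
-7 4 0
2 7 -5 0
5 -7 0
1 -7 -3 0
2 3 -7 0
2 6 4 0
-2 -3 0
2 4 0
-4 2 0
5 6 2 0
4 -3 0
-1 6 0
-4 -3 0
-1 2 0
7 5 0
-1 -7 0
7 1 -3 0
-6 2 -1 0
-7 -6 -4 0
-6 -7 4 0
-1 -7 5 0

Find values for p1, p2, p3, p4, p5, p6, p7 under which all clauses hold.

p1=True, p2=True, p3=False, p4=True, p5=True, p6=True, p7=False

Set p1 = True and propagate.
  then p6 is forced to True.
  then p2 is forced to True.
  then p3 is forced to False.
  then p7 is forced to False.
  then p5 is forced to True.
p4 is now unconstrained; take p4 = True.
Check each clause:
  1. (~p3 | p6 | ~p5) — ~p3 is true.
  2. (p4 | ~p7) — ~p7 is true.
  3. (p2 | p7 | ~p5) — p2 is true.
  4. (~p7 | p5) — ~p7 is true.
  5. (~p3 | ~p7 | p1) — p1 is true.
  6. (~p7 | p3 | p2) — ~p7 is true.
  7. (p6 | p4 | p2) — p2 is true.
  8. (~p2 | ~p3) — ~p3 is true.
  9. (p4 | p2) — p2 is true.
  10. (p2 | ~p4) — p2 is true.
  11. (p5 | p6 | p2) — p2 is true.
  12. (p4 | ~p3) — p4 is true.
  13. (p6 | ~p1) — p6 is true.
  14. (~p3 | ~p4) — ~p3 is true.
  15. (p2 | ~p1) — p2 is true.
  16. (p5 | p7) — p5 is true.
  17. (~p7 | ~p1) — ~p7 is true.
  18. (p1 | p7 | ~p3) — p1 is true.
  19. (~p1 | ~p6 | p2) — p2 is true.
  20. (~p6 | ~p7 | ~p4) — ~p7 is true.
  21. (~p7 | p4 | ~p6) — ~p7 is true.
  22. (~p7 | ~p1 | p5) — ~p7 is true.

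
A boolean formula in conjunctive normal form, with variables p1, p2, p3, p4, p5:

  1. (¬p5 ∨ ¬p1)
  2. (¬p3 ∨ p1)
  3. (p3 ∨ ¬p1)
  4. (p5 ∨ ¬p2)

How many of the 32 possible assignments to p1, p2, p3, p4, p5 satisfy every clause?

Case analysis on p1 and p3:
  p1=T, p3=T: remaining (p2,p4,p5) ∈ {(F,F,F); (F,T,F)} — 2.
  p1=T, p3=F: a clause becomes empty — 0.
  p1=F, p3=T: a clause becomes empty — 0.
  p1=F, p3=F: p4 free; 3 ways for (p2,p5) × 2^1 = 6.
Total: 2 + 0 + 0 + 6 = 8.

8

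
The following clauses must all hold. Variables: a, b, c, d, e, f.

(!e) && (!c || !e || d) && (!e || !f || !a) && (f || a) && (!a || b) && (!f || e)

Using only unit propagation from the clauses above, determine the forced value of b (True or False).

True

(!e) stands alone — e = False.
(!f || e): since e = False, the clause reduces to (!f). f = False.
In (f || a), f is now false; a must hold, so a = True.
From (!a || b) and a = True: b = True.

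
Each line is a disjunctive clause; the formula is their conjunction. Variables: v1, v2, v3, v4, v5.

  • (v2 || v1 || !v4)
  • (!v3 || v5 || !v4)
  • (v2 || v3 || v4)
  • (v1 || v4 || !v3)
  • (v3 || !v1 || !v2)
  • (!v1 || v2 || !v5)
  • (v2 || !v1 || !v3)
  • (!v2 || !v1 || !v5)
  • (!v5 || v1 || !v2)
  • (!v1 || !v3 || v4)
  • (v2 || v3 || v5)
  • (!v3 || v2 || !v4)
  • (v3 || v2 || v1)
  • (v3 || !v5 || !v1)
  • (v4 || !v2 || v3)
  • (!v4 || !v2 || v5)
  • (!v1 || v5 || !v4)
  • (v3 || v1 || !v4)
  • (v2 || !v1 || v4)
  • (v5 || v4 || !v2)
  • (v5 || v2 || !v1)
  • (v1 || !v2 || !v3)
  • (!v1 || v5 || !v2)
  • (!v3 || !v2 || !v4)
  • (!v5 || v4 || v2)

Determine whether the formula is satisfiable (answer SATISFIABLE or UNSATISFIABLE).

v2 = True:
  v1 = True:
    propagation gives v3=True, v5=False; an empty clause results — contradiction.
  v1 = False:
    propagation gives v5=False, v4=False; an empty clause results — contradiction.
v2 = False:
  v1 = True:
    propagation gives v5=False; an empty clause results — contradiction.
  v1 = False:
    propagation gives v4=False, v3=True; an empty clause results — contradiction.
Every branch closes, so no satisfying assignment exists.

UNSATISFIABLE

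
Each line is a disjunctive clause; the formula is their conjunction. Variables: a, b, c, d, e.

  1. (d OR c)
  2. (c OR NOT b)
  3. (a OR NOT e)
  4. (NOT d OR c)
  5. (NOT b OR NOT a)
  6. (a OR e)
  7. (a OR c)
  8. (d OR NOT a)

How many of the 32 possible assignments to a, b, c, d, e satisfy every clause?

2

Satisfying assignments:
  a=1 b=0 c=1 d=1 e=0
  a=1 b=0 c=1 d=1 e=1
That's 2 in total.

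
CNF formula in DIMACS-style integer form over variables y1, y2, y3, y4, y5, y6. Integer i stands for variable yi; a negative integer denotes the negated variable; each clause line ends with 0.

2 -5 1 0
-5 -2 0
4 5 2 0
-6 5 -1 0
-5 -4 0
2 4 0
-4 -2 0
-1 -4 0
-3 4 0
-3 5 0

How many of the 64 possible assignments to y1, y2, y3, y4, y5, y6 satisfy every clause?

5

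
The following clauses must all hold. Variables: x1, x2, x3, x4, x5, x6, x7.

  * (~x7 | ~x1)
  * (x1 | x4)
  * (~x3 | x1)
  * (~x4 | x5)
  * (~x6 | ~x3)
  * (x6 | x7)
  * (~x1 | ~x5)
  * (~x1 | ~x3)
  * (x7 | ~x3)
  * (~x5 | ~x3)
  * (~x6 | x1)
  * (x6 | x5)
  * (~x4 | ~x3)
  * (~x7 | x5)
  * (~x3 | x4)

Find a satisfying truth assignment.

x1 = 0, x2 = 1, x3 = 0, x4 = 1, x5 = 1, x6 = 0, x7 = 1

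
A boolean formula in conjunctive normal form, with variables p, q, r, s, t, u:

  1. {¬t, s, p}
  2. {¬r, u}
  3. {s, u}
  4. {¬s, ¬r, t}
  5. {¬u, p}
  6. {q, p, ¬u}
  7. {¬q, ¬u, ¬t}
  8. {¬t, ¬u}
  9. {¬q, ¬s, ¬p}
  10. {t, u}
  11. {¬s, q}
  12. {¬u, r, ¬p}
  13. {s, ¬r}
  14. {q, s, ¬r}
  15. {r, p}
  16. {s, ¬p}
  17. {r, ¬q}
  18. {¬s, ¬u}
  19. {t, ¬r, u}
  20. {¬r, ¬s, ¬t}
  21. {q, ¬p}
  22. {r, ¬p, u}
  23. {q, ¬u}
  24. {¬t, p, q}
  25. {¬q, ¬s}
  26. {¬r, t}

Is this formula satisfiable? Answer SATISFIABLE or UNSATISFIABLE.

UNSATISFIABLE

u = True:
  propagation gives p=True, t=False, r=True; an empty clause results — contradiction.
u = False:
  propagation gives r=False, s=True, t=True, q=True; an empty clause results — contradiction.
Every branch closes, so no satisfying assignment exists.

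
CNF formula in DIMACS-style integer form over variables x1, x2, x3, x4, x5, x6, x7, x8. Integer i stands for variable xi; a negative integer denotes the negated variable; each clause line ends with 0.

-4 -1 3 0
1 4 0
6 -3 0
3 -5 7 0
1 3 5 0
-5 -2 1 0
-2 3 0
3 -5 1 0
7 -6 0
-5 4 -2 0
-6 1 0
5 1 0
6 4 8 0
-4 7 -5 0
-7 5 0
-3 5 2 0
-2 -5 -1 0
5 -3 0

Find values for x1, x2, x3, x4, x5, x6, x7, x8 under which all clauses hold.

x1 = T, x2 = F, x3 = F, x4 = F, x5 = T, x6 = T, x7 = T, x8 = F

Check each clause:
  1. {x3, ¬x4, ¬x1} — ¬x4 is true.
  2. {x4, x1} — x1 is true.
  3. {¬x3, x6} — ¬x3 is true.
  4. {x3, x7, ¬x5} — x7 is true.
  5. {x5, x1, x3} — x1 is true.
  6. {¬x5, x1, ¬x2} — x1 is true.
  7. {¬x2, x3} — ¬x2 is true.
  8. {¬x5, x1, x3} — x1 is true.
  9. {x7, ¬x6} — x7 is true.
  10. {¬x5, x4, ¬x2} — ¬x2 is true.
  11. {x1, ¬x6} — x1 is true.
  12. {x5, x1} — x1 is true.
  13. {x8, x6, x4} — x6 is true.
  14. {¬x5, x7, ¬x4} — ¬x4 is true.
  15. {¬x7, x5} — x5 is true.
  16. {¬x3, x5, x2} — x5 is true.
  17. {¬x2, ¬x5, ¬x1} — ¬x2 is true.
  18. {x5, ¬x3} — x5 is true.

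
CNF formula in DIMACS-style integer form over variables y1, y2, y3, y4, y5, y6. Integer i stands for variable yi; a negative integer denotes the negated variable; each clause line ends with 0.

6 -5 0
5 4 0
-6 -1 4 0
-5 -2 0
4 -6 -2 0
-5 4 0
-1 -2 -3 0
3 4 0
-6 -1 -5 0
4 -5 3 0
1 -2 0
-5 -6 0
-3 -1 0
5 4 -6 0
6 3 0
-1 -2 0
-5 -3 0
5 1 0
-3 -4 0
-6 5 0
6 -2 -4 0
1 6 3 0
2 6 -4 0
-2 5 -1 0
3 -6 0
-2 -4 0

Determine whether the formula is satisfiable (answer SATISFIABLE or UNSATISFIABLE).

y5 = True:
  propagation gives y6=True; an empty clause results — contradiction.
y5 = False:
  propagation gives y4=True, y1=True, y3=False, y6=True; an empty clause results — contradiction.
Every branch closes, so no satisfying assignment exists.

UNSATISFIABLE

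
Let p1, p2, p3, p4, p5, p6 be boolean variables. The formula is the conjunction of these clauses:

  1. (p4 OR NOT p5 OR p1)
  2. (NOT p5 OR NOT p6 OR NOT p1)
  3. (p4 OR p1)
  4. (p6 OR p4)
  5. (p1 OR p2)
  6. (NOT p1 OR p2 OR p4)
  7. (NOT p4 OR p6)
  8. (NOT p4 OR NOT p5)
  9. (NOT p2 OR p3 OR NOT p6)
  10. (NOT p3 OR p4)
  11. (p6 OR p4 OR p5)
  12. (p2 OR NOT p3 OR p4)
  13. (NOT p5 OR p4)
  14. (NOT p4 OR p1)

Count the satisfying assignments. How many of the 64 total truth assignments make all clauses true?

3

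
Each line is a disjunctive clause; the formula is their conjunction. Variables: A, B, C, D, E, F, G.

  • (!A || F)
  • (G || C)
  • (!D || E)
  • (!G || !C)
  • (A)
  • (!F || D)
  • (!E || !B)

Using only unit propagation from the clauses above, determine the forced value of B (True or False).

Unit clause (A) sets A = True.
In (F || !A), !A is now false; F must hold, so F = True.
In (D || !F), !F is now false; D must hold, so D = True.
In (!D || E), !D is now false; E must hold, so E = True.
From (!E || !B) and E = True: B = False.

False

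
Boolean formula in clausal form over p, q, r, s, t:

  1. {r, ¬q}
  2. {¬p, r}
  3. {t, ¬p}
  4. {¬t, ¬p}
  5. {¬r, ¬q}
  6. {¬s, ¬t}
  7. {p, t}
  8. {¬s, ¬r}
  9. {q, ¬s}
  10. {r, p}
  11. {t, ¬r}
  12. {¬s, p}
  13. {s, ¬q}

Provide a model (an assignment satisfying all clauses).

p = False, q = False, r = True, s = False, t = True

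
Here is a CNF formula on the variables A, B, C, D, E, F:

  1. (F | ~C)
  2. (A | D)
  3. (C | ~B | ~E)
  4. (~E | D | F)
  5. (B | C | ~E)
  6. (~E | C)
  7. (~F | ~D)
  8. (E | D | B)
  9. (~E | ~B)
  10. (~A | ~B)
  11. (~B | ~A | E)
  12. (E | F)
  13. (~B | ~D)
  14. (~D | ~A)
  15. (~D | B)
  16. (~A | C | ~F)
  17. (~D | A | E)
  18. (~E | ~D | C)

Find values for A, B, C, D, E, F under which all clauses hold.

A = 1, B = 0, C = 1, D = 0, E = 1, F = 1

Check each clause:
  1. (F | ~C) — F is true.
  2. (D | A) — A is true.
  3. (C | ~E | ~B) — C is true.
  4. (~E | D | F) — F is true.
  5. (~E | C | B) — C is true.
  6. (~E | C) — C is true.
  7. (~D | ~F) — ~D is true.
  8. (D | B | E) — E is true.
  9. (~B | ~E) — ~B is true.
  10. (~A | ~B) — ~B is true.
  11. (E | ~A | ~B) — E is true.
  12. (E | F) — E is true.
  13. (~D | ~B) — ~D is true.
  14. (~D | ~A) — ~D is true.
  15. (~D | B) — ~D is true.
  16. (~F | ~A | C) — C is true.
  17. (A | ~D | E) — A is true.
  18. (~D | ~E | C) — C is true.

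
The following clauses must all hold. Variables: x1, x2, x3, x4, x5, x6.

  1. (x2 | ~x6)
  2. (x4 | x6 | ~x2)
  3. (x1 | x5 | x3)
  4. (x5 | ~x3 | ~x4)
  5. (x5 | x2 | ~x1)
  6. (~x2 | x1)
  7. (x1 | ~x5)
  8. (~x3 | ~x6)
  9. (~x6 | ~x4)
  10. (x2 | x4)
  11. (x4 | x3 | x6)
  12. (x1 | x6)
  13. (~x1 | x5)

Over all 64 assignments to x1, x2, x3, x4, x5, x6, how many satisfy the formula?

Satisfying assignments:
  x1=T x2=F x3=F x4=T x5=T x6=F
  x1=T x2=F x3=T x4=T x5=T x6=F
  x1=T x2=T x3=F x4=F x5=T x6=T
  x1=T x2=T x3=F x4=T x5=T x6=F
  x1=T x2=T x3=T x4=T x5=T x6=F
That's 5 in total.

5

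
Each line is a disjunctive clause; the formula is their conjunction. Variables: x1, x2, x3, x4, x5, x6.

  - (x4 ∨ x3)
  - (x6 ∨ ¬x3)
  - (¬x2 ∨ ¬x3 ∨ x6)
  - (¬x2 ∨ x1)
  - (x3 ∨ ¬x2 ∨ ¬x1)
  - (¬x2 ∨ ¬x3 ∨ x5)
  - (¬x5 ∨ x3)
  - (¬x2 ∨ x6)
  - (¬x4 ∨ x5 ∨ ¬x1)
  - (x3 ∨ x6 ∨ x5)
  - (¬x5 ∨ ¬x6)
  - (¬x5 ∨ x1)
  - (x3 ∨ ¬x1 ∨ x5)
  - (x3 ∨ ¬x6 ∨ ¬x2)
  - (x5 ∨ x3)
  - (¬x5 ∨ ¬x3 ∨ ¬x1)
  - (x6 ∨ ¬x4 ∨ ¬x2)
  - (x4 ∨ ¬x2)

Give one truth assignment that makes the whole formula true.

x1=F, x2=F, x3=T, x4=F, x5=F, x6=T

Check each clause:
  1. (x4 ∨ x3) — x3 is true.
  2. (¬x3 ∨ x6) — x6 is true.
  3. (¬x2 ∨ ¬x3 ∨ x6) — ¬x2 is true.
  4. (x1 ∨ ¬x2) — ¬x2 is true.
  5. (¬x2 ∨ ¬x1 ∨ x3) — x3 is true.
  6. (¬x3 ∨ ¬x2 ∨ x5) — ¬x2 is true.
  7. (x3 ∨ ¬x5) — x3 is true.
  8. (¬x2 ∨ x6) — x6 is true.
  9. (¬x4 ∨ x5 ∨ ¬x1) — ¬x4 is true.
  10. (x5 ∨ x6 ∨ x3) — x3 is true.
  11. (¬x6 ∨ ¬x5) — ¬x5 is true.
  12. (x1 ∨ ¬x5) — ¬x5 is true.
  13. (x3 ∨ ¬x1 ∨ x5) — x3 is true.
  14. (x3 ∨ ¬x2 ∨ ¬x6) — x3 is true.
  15. (x5 ∨ x3) — x3 is true.
  16. (¬x1 ∨ ¬x3 ∨ ¬x5) — ¬x5 is true.
  17. (¬x4 ∨ x6 ∨ ¬x2) — ¬x4 is true.
  18. (x4 ∨ ¬x2) — ¬x2 is true.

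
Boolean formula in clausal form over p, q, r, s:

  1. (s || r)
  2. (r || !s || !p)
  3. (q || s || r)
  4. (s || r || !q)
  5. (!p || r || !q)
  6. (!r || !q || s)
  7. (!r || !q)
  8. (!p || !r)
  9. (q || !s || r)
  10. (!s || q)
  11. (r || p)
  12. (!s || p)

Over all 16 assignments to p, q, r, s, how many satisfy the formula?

Satisfying assignments:
  p=F q=F r=T s=F
Count: 1.

1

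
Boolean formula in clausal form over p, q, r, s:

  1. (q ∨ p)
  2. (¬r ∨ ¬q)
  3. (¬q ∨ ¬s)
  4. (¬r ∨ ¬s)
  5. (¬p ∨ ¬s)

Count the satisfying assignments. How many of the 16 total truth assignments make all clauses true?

4

The models are:
  p=0 q=1 r=0 s=0
  p=1 q=0 r=0 s=0
  p=1 q=0 r=1 s=0
  p=1 q=1 r=0 s=0
Count: 4.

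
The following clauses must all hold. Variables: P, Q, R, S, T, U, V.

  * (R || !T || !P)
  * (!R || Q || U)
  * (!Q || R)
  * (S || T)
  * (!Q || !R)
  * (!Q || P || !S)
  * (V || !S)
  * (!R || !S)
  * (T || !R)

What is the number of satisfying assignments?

14

Case analysis on R and Q:
  R=T, Q=T: a clause becomes empty — 0.
  R=T, Q=F: remaining (P,S,T,U,V) ∈ {(F,F,T,T,F); (F,F,T,T,T); (T,F,T,T,F); (T,F,T,T,T)} — 4.
  R=F, Q=T: a clause becomes empty — 0.
  R=F, Q=F: U free; 5 ways for (P,S,T,V) × 2^1 = 10.
Total: 0 + 4 + 0 + 10 = 14.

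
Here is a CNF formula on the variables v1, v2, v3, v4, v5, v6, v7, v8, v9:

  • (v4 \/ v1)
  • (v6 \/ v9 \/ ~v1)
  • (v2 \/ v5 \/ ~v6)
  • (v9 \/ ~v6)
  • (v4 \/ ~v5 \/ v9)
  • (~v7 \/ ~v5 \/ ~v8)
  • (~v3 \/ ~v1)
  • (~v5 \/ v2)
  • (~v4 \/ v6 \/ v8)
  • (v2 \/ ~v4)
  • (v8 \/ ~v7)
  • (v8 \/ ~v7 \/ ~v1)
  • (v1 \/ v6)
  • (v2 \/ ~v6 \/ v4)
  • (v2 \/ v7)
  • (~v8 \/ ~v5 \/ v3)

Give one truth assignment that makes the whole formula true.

v1=False  v2=True  v3=True  v4=True  v5=False  v6=True  v7=True  v8=True  v9=True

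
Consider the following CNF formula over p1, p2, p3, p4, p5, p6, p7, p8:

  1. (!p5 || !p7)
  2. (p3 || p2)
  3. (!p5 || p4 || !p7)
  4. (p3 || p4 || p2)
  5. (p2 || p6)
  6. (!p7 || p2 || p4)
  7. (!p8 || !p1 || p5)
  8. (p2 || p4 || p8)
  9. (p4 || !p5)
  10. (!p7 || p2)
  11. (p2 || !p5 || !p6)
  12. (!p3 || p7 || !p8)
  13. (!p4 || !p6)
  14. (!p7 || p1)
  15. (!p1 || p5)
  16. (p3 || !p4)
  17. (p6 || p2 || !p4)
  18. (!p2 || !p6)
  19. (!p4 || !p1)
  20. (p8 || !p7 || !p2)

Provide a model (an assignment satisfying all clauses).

p1 = False, p2 = True, p3 = False, p4 = False, p5 = False, p6 = False, p7 = False, p8 = False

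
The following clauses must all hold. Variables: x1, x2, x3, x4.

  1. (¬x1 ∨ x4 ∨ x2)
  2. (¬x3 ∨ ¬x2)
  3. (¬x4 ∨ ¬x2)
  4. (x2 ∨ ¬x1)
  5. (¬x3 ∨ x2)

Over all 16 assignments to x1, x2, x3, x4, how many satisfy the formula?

4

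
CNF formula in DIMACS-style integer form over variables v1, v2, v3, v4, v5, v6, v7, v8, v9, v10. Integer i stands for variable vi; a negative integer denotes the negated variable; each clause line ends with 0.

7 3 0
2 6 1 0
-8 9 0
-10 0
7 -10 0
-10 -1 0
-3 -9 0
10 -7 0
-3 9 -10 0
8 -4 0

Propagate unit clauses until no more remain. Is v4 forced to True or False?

(¬v10) stands alone — v10 = False.
From (v10 ∨ ¬v7) and v10 = False: v7 = False.
From (v7 ∨ v3) and v7 = False: v3 = True.
(¬v3 ∨ ¬v9): since v3 = True, the clause reduces to (¬v9). v9 = False.
From (¬v8 ∨ v9) and v9 = False: v8 = False.
(v8 ∨ ¬v4): since v8 = False, the clause reduces to (¬v4). v4 = False.

False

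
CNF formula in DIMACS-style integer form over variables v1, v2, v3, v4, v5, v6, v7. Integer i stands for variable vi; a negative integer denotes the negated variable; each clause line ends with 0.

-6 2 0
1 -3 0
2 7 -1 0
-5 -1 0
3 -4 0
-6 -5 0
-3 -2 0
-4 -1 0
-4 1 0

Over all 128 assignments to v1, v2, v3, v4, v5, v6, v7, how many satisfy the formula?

Split on v1, then v2.
  v1=1, v2=1: remaining (v3,v4,v5,v6,v7) ∈ {(0,0,0,0,0); (0,0,0,0,1); (0,0,0,1,0); (0,0,0,1,1)} — 4.
  v1=1, v2=0: remaining (v3,v4,v5,v6,v7) ∈ {(0,0,0,0,1); (1,0,0,0,1)} — 2.
  v1=0, v2=1: v7 free; 3 ways for (v3,v4,v5,v6) × 2^1 = 6.
  v1=0, v2=0: remaining (v3,v4,v5,v6,v7) ∈ {(0,0,0,0,0); (0,0,0,0,1); (0,0,1,0,0); (0,0,1,0,1)} — 4.
Total: 4 + 2 + 6 + 4 = 16.

16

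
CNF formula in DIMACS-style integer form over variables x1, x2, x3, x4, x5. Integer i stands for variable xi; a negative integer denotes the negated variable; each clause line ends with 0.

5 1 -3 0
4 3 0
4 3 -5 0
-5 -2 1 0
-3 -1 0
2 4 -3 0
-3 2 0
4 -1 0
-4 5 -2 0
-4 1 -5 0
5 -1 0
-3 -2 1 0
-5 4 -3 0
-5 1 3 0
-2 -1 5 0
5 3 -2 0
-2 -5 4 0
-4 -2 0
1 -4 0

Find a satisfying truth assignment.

x1=T, x2=F, x3=F, x4=T, x5=T

Set x1 = True and propagate.
  then x3 is forced to False.
  then x4 is forced to True.
  then x5 is forced to True.
  then x2 is forced to False.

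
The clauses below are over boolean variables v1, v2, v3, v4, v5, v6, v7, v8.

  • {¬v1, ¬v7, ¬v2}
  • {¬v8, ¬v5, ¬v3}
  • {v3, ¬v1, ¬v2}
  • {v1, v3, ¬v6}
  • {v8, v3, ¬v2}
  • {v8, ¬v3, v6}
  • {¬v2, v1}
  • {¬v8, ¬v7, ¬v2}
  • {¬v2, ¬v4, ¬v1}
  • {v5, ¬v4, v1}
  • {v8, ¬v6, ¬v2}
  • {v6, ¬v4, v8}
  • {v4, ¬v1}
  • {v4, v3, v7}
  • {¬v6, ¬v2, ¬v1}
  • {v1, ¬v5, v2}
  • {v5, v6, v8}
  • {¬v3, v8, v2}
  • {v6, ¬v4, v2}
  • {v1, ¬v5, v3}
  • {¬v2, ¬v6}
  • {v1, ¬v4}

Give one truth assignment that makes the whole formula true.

v1 = 0, v2 = 0, v3 = 1, v4 = 0, v5 = 0, v6 = 1, v7 = 1, v8 = 1

Try v1 = False.
  then v2 is forced to False.
  then v5 is forced to False.
  then v4 is forced to False.
Branch on v3: take v3 = True.
  then v8 is forced to True.
v6, v7 are now unconstrained; take v6 = True, v7 = True.
Every clause has at least one true literal under this assignment.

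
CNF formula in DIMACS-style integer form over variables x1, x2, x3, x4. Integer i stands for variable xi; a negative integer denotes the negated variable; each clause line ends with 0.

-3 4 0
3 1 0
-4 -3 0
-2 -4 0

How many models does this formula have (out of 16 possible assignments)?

3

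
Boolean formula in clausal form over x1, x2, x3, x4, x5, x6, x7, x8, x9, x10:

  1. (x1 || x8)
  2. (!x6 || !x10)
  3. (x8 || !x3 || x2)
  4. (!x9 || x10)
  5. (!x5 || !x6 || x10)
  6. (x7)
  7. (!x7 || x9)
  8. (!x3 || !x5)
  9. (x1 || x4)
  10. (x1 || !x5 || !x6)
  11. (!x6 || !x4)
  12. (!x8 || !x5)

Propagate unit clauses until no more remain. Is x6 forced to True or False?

Unit clause (x7) sets x7 = True.
In (x9 || !x7), !x7 is now false; x9 must hold, so x9 = True.
In (x10 || !x9), !x9 is now false; x10 must hold, so x10 = True.
(!x6 || !x10) with x10 = True leaves only !x6, so x6 = False.

False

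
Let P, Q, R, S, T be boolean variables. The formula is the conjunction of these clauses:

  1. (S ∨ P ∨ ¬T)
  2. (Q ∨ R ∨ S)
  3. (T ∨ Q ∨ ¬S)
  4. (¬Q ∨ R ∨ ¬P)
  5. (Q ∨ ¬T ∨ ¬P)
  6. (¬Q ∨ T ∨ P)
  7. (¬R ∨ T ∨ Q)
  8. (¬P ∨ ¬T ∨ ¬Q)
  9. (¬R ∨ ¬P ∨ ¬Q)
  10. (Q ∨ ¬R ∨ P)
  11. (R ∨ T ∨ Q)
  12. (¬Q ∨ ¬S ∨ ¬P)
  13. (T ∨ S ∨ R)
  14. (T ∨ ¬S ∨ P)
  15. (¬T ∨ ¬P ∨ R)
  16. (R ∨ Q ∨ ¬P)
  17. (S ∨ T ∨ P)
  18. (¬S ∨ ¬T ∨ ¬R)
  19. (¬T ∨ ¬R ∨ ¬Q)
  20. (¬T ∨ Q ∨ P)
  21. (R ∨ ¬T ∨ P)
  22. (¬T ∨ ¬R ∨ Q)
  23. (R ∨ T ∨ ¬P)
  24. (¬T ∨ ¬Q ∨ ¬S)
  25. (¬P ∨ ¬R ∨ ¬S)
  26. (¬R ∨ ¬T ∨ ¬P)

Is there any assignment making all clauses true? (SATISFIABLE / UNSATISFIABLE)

T = True:
  P = True:
    propagation gives Q=True; an empty clause results — contradiction.
  P = False:
    propagation gives S=True, R=False; an empty clause results — contradiction.
T = False:
  P = True:
    propagation gives R=True, Q=True; an empty clause results — contradiction.
  P = False:
    propagation gives Q=False, S=False; an empty clause results — contradiction.
Every branch closes, so no satisfying assignment exists.

UNSATISFIABLE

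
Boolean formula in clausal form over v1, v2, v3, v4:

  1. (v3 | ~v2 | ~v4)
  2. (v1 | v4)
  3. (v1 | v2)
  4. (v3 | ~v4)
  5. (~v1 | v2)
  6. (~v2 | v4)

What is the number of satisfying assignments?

2

Satisfying assignments:
  v1=0 v2=1 v3=1 v4=1
  v1=1 v2=1 v3=1 v4=1
That's 2 in total.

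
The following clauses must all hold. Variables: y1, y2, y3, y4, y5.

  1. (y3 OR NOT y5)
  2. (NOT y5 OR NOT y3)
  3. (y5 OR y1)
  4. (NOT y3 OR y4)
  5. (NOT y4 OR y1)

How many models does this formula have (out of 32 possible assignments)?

6

Satisfying assignments:
  y1=T y2=F y3=F y4=F y5=F
  y1=T y2=F y3=F y4=T y5=F
  y1=T y2=F y3=T y4=T y5=F
  y1=T y2=T y3=F y4=F y5=F
  y1=T y2=T y3=F y4=T y5=F
  y1=T y2=T y3=T y4=T y5=F
Count: 6.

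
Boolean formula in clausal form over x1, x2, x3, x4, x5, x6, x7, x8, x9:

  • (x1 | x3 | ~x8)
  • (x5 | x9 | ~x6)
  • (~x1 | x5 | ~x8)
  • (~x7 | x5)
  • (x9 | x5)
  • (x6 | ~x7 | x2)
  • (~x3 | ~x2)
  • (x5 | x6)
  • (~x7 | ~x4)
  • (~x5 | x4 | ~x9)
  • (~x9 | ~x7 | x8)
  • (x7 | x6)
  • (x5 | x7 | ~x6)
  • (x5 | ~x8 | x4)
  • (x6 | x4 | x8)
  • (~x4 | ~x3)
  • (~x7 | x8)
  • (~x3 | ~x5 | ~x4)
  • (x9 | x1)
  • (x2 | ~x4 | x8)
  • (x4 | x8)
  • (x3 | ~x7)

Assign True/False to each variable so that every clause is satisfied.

x1=T, x2=F, x3=F, x4=T, x5=T, x6=T, x7=F, x8=T, x9=T

Branch on x1: take x1 = True.
Set x2 = False and propagate.
Try x3 = False.
  then x7 is forced to False.
  then x6 is forced to True.
  then x5 is forced to True.
The remaining clauses are satisfied by x4 = True, x8 = True, x9 = True.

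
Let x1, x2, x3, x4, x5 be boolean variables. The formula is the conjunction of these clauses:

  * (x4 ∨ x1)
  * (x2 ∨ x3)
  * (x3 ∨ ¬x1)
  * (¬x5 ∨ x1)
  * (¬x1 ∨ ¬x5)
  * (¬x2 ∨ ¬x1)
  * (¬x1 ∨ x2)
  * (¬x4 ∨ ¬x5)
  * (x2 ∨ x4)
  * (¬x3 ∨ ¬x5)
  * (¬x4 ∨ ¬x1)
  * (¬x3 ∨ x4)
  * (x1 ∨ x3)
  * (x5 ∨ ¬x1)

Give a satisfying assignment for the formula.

x1=False, x2=True, x3=True, x4=True, x5=False

Branch on x1: take x1 = False.
  then x4 is forced to True.
  then x5 is forced to False.
  then x3 is forced to True.
x2 is now unconstrained; take x2 = True.
Every clause has at least one true literal under this assignment.
Check each clause:
  1. (x4 ∨ x1) — x4 is true.
  2. (x2 ∨ x3) — x2 is true.
  3. (x3 ∨ ¬x1) — x3 is true.
  4. (¬x5 ∨ x1) — ¬x5 is true.
  5. (¬x1 ∨ ¬x5) — ¬x5 is true.
  6. (¬x2 ∨ ¬x1) — ¬x1 is true.
  7. (¬x1 ∨ x2) — x2 is true.
  8. (¬x5 ∨ ¬x4) — ¬x5 is true.
  9. (x2 ∨ x4) — x2 is true.
  10. (¬x3 ∨ ¬x5) — ¬x5 is true.
  11. (¬x4 ∨ ¬x1) — ¬x1 is true.
  12. (¬x3 ∨ x4) — x4 is true.
  13. (x3 ∨ x1) — x3 is true.
  14. (x5 ∨ ¬x1) — ¬x1 is true.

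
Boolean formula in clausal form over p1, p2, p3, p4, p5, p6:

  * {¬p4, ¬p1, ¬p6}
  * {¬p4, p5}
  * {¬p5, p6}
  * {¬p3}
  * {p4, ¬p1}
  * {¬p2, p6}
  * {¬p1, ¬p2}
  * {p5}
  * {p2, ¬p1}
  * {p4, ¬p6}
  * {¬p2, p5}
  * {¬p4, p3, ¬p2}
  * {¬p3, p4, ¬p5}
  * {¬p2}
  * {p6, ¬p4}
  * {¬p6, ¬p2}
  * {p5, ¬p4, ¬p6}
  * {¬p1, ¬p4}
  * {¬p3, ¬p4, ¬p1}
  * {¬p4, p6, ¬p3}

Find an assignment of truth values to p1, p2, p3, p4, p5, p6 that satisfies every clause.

p1 = F, p2 = F, p3 = F, p4 = T, p5 = T, p6 = T

(¬p3) is a unit clause, so p3 = False.
Unit propagation: (p5) forces p5 = True.
(p6) is a unit clause, so p6 = True.
The clause (p4) is unit: p4 must be True.
(¬p1) is a unit clause, so p1 = False.
(¬p2) is a unit clause, so p2 = False.
Every clause has at least one true literal under this assignment.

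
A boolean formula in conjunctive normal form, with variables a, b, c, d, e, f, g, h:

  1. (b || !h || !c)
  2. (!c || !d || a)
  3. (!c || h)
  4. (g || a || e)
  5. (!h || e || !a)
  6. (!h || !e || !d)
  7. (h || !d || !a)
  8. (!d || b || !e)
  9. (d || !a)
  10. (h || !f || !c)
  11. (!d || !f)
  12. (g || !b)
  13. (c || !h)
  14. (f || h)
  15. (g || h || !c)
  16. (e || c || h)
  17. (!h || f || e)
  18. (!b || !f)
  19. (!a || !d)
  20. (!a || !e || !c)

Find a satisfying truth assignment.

Pure literal: g appears only positively; assign g = True.
Set a = False and propagate.
Branch on b: take b = False.
Try c = False.
  then h is forced to False.
  then f is forced to True.
  then d is forced to False.
  then e is forced to True.

a = False, b = False, c = False, d = False, e = True, f = True, g = True, h = False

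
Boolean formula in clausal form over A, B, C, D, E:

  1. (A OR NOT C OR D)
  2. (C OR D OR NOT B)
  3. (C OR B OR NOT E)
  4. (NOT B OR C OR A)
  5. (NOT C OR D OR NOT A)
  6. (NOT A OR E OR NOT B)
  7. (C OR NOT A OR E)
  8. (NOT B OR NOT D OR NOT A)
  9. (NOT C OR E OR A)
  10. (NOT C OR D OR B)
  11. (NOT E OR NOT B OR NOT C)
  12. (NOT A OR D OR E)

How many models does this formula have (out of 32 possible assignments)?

5

The models are:
  A=F B=F C=F D=F E=F
  A=F B=F C=F D=T E=F
  A=F B=F C=T D=T E=T
  A=T B=F C=T D=T E=F
  A=T B=F C=T D=T E=T
That's 5 in total.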